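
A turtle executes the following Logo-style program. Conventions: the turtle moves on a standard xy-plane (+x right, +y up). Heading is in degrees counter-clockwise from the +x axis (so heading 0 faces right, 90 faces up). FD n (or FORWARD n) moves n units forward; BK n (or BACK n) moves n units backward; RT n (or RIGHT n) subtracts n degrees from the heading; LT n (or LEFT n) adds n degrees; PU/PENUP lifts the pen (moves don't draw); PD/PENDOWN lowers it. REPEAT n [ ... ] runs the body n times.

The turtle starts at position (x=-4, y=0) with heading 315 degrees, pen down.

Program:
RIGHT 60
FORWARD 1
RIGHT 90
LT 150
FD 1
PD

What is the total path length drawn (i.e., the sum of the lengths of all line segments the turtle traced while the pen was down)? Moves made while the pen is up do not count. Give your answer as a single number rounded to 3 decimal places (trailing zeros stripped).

Executing turtle program step by step:
Start: pos=(-4,0), heading=315, pen down
RT 60: heading 315 -> 255
FD 1: (-4,0) -> (-4.259,-0.966) [heading=255, draw]
RT 90: heading 255 -> 165
LT 150: heading 165 -> 315
FD 1: (-4.259,-0.966) -> (-3.552,-1.673) [heading=315, draw]
PD: pen down
Final: pos=(-3.552,-1.673), heading=315, 2 segment(s) drawn

Segment lengths:
  seg 1: (-4,0) -> (-4.259,-0.966), length = 1
  seg 2: (-4.259,-0.966) -> (-3.552,-1.673), length = 1
Total = 2

Answer: 2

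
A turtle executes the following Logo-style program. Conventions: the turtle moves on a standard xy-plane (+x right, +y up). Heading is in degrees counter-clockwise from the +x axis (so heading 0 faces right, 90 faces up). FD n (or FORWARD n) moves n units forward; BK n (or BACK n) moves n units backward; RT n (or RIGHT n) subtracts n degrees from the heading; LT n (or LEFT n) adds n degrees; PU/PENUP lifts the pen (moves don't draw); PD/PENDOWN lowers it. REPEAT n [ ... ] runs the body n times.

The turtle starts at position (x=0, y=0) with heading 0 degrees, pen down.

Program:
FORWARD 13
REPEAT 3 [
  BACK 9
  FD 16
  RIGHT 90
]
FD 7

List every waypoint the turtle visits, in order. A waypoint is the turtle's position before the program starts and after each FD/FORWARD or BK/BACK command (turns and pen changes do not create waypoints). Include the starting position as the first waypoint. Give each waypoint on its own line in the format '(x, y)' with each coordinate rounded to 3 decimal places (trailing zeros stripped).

Executing turtle program step by step:
Start: pos=(0,0), heading=0, pen down
FD 13: (0,0) -> (13,0) [heading=0, draw]
REPEAT 3 [
  -- iteration 1/3 --
  BK 9: (13,0) -> (4,0) [heading=0, draw]
  FD 16: (4,0) -> (20,0) [heading=0, draw]
  RT 90: heading 0 -> 270
  -- iteration 2/3 --
  BK 9: (20,0) -> (20,9) [heading=270, draw]
  FD 16: (20,9) -> (20,-7) [heading=270, draw]
  RT 90: heading 270 -> 180
  -- iteration 3/3 --
  BK 9: (20,-7) -> (29,-7) [heading=180, draw]
  FD 16: (29,-7) -> (13,-7) [heading=180, draw]
  RT 90: heading 180 -> 90
]
FD 7: (13,-7) -> (13,0) [heading=90, draw]
Final: pos=(13,0), heading=90, 8 segment(s) drawn
Waypoints (9 total):
(0, 0)
(13, 0)
(4, 0)
(20, 0)
(20, 9)
(20, -7)
(29, -7)
(13, -7)
(13, 0)

Answer: (0, 0)
(13, 0)
(4, 0)
(20, 0)
(20, 9)
(20, -7)
(29, -7)
(13, -7)
(13, 0)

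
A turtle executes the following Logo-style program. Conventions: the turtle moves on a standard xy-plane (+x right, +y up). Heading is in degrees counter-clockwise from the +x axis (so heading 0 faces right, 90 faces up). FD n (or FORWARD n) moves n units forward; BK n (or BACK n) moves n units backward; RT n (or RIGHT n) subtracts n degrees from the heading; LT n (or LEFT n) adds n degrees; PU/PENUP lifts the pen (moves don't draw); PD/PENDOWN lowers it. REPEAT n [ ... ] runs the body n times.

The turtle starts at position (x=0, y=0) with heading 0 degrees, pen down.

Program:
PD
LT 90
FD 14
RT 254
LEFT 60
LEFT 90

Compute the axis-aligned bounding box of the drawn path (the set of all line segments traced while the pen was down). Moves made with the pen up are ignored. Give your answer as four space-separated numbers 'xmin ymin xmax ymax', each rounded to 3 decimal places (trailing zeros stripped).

Executing turtle program step by step:
Start: pos=(0,0), heading=0, pen down
PD: pen down
LT 90: heading 0 -> 90
FD 14: (0,0) -> (0,14) [heading=90, draw]
RT 254: heading 90 -> 196
LT 60: heading 196 -> 256
LT 90: heading 256 -> 346
Final: pos=(0,14), heading=346, 1 segment(s) drawn

Segment endpoints: x in {0, 0}, y in {0, 14}
xmin=0, ymin=0, xmax=0, ymax=14

Answer: 0 0 0 14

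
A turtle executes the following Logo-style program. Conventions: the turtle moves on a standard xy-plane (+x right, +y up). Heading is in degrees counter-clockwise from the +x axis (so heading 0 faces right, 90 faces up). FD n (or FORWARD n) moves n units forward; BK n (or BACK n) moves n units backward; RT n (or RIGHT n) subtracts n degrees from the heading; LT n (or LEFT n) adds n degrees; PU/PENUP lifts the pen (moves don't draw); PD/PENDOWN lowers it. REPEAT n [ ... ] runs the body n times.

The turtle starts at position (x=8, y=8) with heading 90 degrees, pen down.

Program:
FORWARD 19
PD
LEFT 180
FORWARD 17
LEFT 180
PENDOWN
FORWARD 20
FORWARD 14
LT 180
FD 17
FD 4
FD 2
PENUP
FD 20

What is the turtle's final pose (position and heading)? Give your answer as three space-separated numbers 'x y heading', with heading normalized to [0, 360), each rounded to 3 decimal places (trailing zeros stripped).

Executing turtle program step by step:
Start: pos=(8,8), heading=90, pen down
FD 19: (8,8) -> (8,27) [heading=90, draw]
PD: pen down
LT 180: heading 90 -> 270
FD 17: (8,27) -> (8,10) [heading=270, draw]
LT 180: heading 270 -> 90
PD: pen down
FD 20: (8,10) -> (8,30) [heading=90, draw]
FD 14: (8,30) -> (8,44) [heading=90, draw]
LT 180: heading 90 -> 270
FD 17: (8,44) -> (8,27) [heading=270, draw]
FD 4: (8,27) -> (8,23) [heading=270, draw]
FD 2: (8,23) -> (8,21) [heading=270, draw]
PU: pen up
FD 20: (8,21) -> (8,1) [heading=270, move]
Final: pos=(8,1), heading=270, 7 segment(s) drawn

Answer: 8 1 270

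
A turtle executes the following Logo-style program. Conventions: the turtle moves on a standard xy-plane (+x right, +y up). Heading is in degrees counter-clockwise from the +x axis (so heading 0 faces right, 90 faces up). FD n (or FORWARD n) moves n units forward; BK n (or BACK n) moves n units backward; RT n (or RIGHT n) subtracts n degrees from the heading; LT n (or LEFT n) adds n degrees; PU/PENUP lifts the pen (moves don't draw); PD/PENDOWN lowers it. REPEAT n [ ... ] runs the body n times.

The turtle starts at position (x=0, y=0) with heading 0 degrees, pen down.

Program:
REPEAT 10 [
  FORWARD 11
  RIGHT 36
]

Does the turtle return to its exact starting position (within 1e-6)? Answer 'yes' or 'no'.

Executing turtle program step by step:
Start: pos=(0,0), heading=0, pen down
REPEAT 10 [
  -- iteration 1/10 --
  FD 11: (0,0) -> (11,0) [heading=0, draw]
  RT 36: heading 0 -> 324
  -- iteration 2/10 --
  FD 11: (11,0) -> (19.899,-6.466) [heading=324, draw]
  RT 36: heading 324 -> 288
  -- iteration 3/10 --
  FD 11: (19.899,-6.466) -> (23.298,-16.927) [heading=288, draw]
  RT 36: heading 288 -> 252
  -- iteration 4/10 --
  FD 11: (23.298,-16.927) -> (19.899,-27.389) [heading=252, draw]
  RT 36: heading 252 -> 216
  -- iteration 5/10 --
  FD 11: (19.899,-27.389) -> (11,-33.855) [heading=216, draw]
  RT 36: heading 216 -> 180
  -- iteration 6/10 --
  FD 11: (11,-33.855) -> (0,-33.855) [heading=180, draw]
  RT 36: heading 180 -> 144
  -- iteration 7/10 --
  FD 11: (0,-33.855) -> (-8.899,-27.389) [heading=144, draw]
  RT 36: heading 144 -> 108
  -- iteration 8/10 --
  FD 11: (-8.899,-27.389) -> (-12.298,-16.927) [heading=108, draw]
  RT 36: heading 108 -> 72
  -- iteration 9/10 --
  FD 11: (-12.298,-16.927) -> (-8.899,-6.466) [heading=72, draw]
  RT 36: heading 72 -> 36
  -- iteration 10/10 --
  FD 11: (-8.899,-6.466) -> (0,0) [heading=36, draw]
  RT 36: heading 36 -> 0
]
Final: pos=(0,0), heading=0, 10 segment(s) drawn

Start position: (0, 0)
Final position: (0, 0)
Distance = 0; < 1e-6 -> CLOSED

Answer: yes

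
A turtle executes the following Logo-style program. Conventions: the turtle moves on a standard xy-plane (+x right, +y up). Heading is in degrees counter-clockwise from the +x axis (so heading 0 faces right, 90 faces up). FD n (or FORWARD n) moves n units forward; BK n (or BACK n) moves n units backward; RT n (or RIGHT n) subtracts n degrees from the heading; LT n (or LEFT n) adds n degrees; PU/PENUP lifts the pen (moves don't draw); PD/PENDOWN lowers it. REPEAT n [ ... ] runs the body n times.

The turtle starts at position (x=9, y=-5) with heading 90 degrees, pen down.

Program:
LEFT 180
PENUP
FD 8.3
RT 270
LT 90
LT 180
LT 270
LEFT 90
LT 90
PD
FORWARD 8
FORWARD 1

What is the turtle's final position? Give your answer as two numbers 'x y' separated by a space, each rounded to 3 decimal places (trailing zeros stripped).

Answer: 18 -13.3

Derivation:
Executing turtle program step by step:
Start: pos=(9,-5), heading=90, pen down
LT 180: heading 90 -> 270
PU: pen up
FD 8.3: (9,-5) -> (9,-13.3) [heading=270, move]
RT 270: heading 270 -> 0
LT 90: heading 0 -> 90
LT 180: heading 90 -> 270
LT 270: heading 270 -> 180
LT 90: heading 180 -> 270
LT 90: heading 270 -> 0
PD: pen down
FD 8: (9,-13.3) -> (17,-13.3) [heading=0, draw]
FD 1: (17,-13.3) -> (18,-13.3) [heading=0, draw]
Final: pos=(18,-13.3), heading=0, 2 segment(s) drawn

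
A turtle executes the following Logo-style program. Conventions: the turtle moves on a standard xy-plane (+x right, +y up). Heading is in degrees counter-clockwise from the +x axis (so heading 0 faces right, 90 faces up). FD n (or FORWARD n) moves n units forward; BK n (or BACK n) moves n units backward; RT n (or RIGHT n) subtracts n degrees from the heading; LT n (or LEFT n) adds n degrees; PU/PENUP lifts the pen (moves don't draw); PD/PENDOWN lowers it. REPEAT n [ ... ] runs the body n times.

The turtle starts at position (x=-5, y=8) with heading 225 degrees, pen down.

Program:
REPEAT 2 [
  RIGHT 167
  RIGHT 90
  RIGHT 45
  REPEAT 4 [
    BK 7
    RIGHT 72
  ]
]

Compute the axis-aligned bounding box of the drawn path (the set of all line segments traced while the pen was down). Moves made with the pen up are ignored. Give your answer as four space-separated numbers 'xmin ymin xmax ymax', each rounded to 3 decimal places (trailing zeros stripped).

Answer: -8.858 1.799 4.708 18.426

Derivation:
Executing turtle program step by step:
Start: pos=(-5,8), heading=225, pen down
REPEAT 2 [
  -- iteration 1/2 --
  RT 167: heading 225 -> 58
  RT 90: heading 58 -> 328
  RT 45: heading 328 -> 283
  REPEAT 4 [
    -- iteration 1/4 --
    BK 7: (-5,8) -> (-6.575,14.821) [heading=283, draw]
    RT 72: heading 283 -> 211
    -- iteration 2/4 --
    BK 7: (-6.575,14.821) -> (-0.574,18.426) [heading=211, draw]
    RT 72: heading 211 -> 139
    -- iteration 3/4 --
    BK 7: (-0.574,18.426) -> (4.708,13.833) [heading=139, draw]
    RT 72: heading 139 -> 67
    -- iteration 4/4 --
    BK 7: (4.708,13.833) -> (1.973,7.39) [heading=67, draw]
    RT 72: heading 67 -> 355
  ]
  -- iteration 2/2 --
  RT 167: heading 355 -> 188
  RT 90: heading 188 -> 98
  RT 45: heading 98 -> 53
  REPEAT 4 [
    -- iteration 1/4 --
    BK 7: (1.973,7.39) -> (-2.239,1.799) [heading=53, draw]
    RT 72: heading 53 -> 341
    -- iteration 2/4 --
    BK 7: (-2.239,1.799) -> (-8.858,4.078) [heading=341, draw]
    RT 72: heading 341 -> 269
    -- iteration 3/4 --
    BK 7: (-8.858,4.078) -> (-8.736,11.077) [heading=269, draw]
    RT 72: heading 269 -> 197
    -- iteration 4/4 --
    BK 7: (-8.736,11.077) -> (-2.042,13.124) [heading=197, draw]
    RT 72: heading 197 -> 125
  ]
]
Final: pos=(-2.042,13.124), heading=125, 8 segment(s) drawn

Segment endpoints: x in {-8.858, -8.736, -6.575, -5, -2.239, -2.042, -0.574, 1.973, 4.708}, y in {1.799, 4.078, 7.39, 8, 11.077, 13.124, 13.833, 14.821, 18.426}
xmin=-8.858, ymin=1.799, xmax=4.708, ymax=18.426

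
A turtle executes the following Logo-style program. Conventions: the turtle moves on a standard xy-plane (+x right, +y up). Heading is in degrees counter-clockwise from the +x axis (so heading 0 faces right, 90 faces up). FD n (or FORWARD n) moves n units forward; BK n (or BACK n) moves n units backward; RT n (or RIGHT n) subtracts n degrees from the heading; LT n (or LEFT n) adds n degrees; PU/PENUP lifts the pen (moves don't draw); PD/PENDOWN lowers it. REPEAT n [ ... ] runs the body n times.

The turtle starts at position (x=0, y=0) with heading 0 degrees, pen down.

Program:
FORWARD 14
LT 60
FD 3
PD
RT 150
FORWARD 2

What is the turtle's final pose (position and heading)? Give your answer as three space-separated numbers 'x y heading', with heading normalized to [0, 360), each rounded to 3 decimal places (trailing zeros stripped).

Answer: 15.5 0.598 270

Derivation:
Executing turtle program step by step:
Start: pos=(0,0), heading=0, pen down
FD 14: (0,0) -> (14,0) [heading=0, draw]
LT 60: heading 0 -> 60
FD 3: (14,0) -> (15.5,2.598) [heading=60, draw]
PD: pen down
RT 150: heading 60 -> 270
FD 2: (15.5,2.598) -> (15.5,0.598) [heading=270, draw]
Final: pos=(15.5,0.598), heading=270, 3 segment(s) drawn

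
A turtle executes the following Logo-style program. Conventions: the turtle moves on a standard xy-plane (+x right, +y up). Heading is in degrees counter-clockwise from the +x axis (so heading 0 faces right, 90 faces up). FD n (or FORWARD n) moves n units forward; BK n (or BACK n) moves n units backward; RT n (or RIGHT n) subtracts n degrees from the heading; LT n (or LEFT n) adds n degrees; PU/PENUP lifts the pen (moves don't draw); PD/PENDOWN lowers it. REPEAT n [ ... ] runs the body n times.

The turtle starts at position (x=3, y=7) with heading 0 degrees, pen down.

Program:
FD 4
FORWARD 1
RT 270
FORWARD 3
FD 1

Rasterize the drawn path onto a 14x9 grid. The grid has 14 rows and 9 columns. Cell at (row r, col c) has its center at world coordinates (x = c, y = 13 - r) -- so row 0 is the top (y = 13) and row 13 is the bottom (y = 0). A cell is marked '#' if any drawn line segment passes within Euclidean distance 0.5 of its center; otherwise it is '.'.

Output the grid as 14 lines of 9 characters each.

Segment 0: (3,7) -> (7,7)
Segment 1: (7,7) -> (8,7)
Segment 2: (8,7) -> (8,10)
Segment 3: (8,10) -> (8,11)

Answer: .........
.........
........#
........#
........#
........#
...######
.........
.........
.........
.........
.........
.........
.........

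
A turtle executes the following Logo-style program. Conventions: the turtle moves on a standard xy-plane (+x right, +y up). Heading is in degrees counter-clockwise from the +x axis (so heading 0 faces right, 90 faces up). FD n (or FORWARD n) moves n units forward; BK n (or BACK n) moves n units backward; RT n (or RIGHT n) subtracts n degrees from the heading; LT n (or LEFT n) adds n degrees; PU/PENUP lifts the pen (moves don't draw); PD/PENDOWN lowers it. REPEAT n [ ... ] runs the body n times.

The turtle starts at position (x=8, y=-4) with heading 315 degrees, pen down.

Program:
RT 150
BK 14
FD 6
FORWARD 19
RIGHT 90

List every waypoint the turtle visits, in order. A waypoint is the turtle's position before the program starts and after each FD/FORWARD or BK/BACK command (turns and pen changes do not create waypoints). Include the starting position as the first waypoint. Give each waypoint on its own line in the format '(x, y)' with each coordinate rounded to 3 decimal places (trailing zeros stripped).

Answer: (8, -4)
(21.523, -7.623)
(15.727, -6.071)
(-2.625, -1.153)

Derivation:
Executing turtle program step by step:
Start: pos=(8,-4), heading=315, pen down
RT 150: heading 315 -> 165
BK 14: (8,-4) -> (21.523,-7.623) [heading=165, draw]
FD 6: (21.523,-7.623) -> (15.727,-6.071) [heading=165, draw]
FD 19: (15.727,-6.071) -> (-2.625,-1.153) [heading=165, draw]
RT 90: heading 165 -> 75
Final: pos=(-2.625,-1.153), heading=75, 3 segment(s) drawn
Waypoints (4 total):
(8, -4)
(21.523, -7.623)
(15.727, -6.071)
(-2.625, -1.153)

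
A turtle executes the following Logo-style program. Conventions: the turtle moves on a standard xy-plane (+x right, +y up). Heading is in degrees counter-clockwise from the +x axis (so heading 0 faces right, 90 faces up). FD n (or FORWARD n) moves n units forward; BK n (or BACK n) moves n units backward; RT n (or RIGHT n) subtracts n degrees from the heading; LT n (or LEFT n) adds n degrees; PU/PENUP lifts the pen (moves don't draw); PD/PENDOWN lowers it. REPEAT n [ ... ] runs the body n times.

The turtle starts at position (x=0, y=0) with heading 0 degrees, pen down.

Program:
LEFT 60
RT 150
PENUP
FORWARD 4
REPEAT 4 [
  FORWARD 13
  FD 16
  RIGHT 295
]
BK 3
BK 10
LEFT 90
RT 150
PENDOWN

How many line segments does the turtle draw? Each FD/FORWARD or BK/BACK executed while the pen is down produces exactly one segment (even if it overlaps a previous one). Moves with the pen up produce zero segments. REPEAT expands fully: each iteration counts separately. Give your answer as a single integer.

Answer: 0

Derivation:
Executing turtle program step by step:
Start: pos=(0,0), heading=0, pen down
LT 60: heading 0 -> 60
RT 150: heading 60 -> 270
PU: pen up
FD 4: (0,0) -> (0,-4) [heading=270, move]
REPEAT 4 [
  -- iteration 1/4 --
  FD 13: (0,-4) -> (0,-17) [heading=270, move]
  FD 16: (0,-17) -> (0,-33) [heading=270, move]
  RT 295: heading 270 -> 335
  -- iteration 2/4 --
  FD 13: (0,-33) -> (11.782,-38.494) [heading=335, move]
  FD 16: (11.782,-38.494) -> (26.283,-45.256) [heading=335, move]
  RT 295: heading 335 -> 40
  -- iteration 3/4 --
  FD 13: (26.283,-45.256) -> (36.242,-36.9) [heading=40, move]
  FD 16: (36.242,-36.9) -> (48.498,-26.615) [heading=40, move]
  RT 295: heading 40 -> 105
  -- iteration 4/4 --
  FD 13: (48.498,-26.615) -> (45.134,-14.058) [heading=105, move]
  FD 16: (45.134,-14.058) -> (40.992,1.397) [heading=105, move]
  RT 295: heading 105 -> 170
]
BK 3: (40.992,1.397) -> (43.947,0.876) [heading=170, move]
BK 10: (43.947,0.876) -> (53.795,-0.861) [heading=170, move]
LT 90: heading 170 -> 260
RT 150: heading 260 -> 110
PD: pen down
Final: pos=(53.795,-0.861), heading=110, 0 segment(s) drawn
Segments drawn: 0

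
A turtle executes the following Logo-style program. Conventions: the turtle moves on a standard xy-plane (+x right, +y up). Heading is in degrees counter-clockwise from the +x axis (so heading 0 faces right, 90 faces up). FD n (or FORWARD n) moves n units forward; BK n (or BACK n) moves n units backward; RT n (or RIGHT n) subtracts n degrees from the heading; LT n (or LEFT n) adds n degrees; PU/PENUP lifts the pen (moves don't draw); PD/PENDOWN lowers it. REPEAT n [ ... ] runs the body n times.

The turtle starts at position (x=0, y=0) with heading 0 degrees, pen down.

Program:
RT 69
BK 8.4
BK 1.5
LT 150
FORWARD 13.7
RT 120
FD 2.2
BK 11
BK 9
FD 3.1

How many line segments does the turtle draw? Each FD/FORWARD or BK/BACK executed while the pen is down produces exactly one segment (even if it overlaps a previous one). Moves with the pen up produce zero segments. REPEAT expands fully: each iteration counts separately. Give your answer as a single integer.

Executing turtle program step by step:
Start: pos=(0,0), heading=0, pen down
RT 69: heading 0 -> 291
BK 8.4: (0,0) -> (-3.01,7.842) [heading=291, draw]
BK 1.5: (-3.01,7.842) -> (-3.548,9.242) [heading=291, draw]
LT 150: heading 291 -> 81
FD 13.7: (-3.548,9.242) -> (-1.405,22.774) [heading=81, draw]
RT 120: heading 81 -> 321
FD 2.2: (-1.405,22.774) -> (0.305,21.389) [heading=321, draw]
BK 11: (0.305,21.389) -> (-8.244,28.312) [heading=321, draw]
BK 9: (-8.244,28.312) -> (-15.238,33.976) [heading=321, draw]
FD 3.1: (-15.238,33.976) -> (-12.829,32.025) [heading=321, draw]
Final: pos=(-12.829,32.025), heading=321, 7 segment(s) drawn
Segments drawn: 7

Answer: 7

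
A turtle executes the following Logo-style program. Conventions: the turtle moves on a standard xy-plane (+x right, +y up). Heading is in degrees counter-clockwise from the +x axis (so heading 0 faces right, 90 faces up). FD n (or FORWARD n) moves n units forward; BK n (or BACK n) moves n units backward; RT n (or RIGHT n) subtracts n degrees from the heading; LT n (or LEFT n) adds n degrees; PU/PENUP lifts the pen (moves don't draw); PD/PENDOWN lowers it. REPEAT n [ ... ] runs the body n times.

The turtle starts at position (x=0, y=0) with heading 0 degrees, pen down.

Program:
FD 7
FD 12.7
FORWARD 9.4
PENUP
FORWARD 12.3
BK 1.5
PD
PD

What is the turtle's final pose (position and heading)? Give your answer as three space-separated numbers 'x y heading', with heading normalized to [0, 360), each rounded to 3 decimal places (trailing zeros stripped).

Answer: 39.9 0 0

Derivation:
Executing turtle program step by step:
Start: pos=(0,0), heading=0, pen down
FD 7: (0,0) -> (7,0) [heading=0, draw]
FD 12.7: (7,0) -> (19.7,0) [heading=0, draw]
FD 9.4: (19.7,0) -> (29.1,0) [heading=0, draw]
PU: pen up
FD 12.3: (29.1,0) -> (41.4,0) [heading=0, move]
BK 1.5: (41.4,0) -> (39.9,0) [heading=0, move]
PD: pen down
PD: pen down
Final: pos=(39.9,0), heading=0, 3 segment(s) drawn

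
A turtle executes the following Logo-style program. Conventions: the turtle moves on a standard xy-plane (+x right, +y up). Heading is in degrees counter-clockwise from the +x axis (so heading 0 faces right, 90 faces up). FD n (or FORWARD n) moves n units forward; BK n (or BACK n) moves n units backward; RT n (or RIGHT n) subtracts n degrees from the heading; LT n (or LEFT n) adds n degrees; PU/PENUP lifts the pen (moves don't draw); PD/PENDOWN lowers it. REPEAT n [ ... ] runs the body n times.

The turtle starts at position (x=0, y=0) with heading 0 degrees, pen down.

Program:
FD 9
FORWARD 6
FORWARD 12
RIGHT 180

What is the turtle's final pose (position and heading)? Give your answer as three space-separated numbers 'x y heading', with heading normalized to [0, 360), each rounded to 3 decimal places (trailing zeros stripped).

Answer: 27 0 180

Derivation:
Executing turtle program step by step:
Start: pos=(0,0), heading=0, pen down
FD 9: (0,0) -> (9,0) [heading=0, draw]
FD 6: (9,0) -> (15,0) [heading=0, draw]
FD 12: (15,0) -> (27,0) [heading=0, draw]
RT 180: heading 0 -> 180
Final: pos=(27,0), heading=180, 3 segment(s) drawn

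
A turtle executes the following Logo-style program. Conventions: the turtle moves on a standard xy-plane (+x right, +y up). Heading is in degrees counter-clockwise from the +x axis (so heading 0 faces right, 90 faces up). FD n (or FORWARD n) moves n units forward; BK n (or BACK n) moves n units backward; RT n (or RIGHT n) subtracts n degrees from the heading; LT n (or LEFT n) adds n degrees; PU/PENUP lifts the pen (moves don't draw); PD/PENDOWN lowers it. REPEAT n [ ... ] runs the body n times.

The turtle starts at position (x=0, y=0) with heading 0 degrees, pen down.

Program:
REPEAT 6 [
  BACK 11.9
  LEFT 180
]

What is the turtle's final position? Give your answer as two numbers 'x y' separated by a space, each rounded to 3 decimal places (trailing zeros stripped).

Answer: 0 0

Derivation:
Executing turtle program step by step:
Start: pos=(0,0), heading=0, pen down
REPEAT 6 [
  -- iteration 1/6 --
  BK 11.9: (0,0) -> (-11.9,0) [heading=0, draw]
  LT 180: heading 0 -> 180
  -- iteration 2/6 --
  BK 11.9: (-11.9,0) -> (0,0) [heading=180, draw]
  LT 180: heading 180 -> 0
  -- iteration 3/6 --
  BK 11.9: (0,0) -> (-11.9,0) [heading=0, draw]
  LT 180: heading 0 -> 180
  -- iteration 4/6 --
  BK 11.9: (-11.9,0) -> (0,0) [heading=180, draw]
  LT 180: heading 180 -> 0
  -- iteration 5/6 --
  BK 11.9: (0,0) -> (-11.9,0) [heading=0, draw]
  LT 180: heading 0 -> 180
  -- iteration 6/6 --
  BK 11.9: (-11.9,0) -> (0,0) [heading=180, draw]
  LT 180: heading 180 -> 0
]
Final: pos=(0,0), heading=0, 6 segment(s) drawn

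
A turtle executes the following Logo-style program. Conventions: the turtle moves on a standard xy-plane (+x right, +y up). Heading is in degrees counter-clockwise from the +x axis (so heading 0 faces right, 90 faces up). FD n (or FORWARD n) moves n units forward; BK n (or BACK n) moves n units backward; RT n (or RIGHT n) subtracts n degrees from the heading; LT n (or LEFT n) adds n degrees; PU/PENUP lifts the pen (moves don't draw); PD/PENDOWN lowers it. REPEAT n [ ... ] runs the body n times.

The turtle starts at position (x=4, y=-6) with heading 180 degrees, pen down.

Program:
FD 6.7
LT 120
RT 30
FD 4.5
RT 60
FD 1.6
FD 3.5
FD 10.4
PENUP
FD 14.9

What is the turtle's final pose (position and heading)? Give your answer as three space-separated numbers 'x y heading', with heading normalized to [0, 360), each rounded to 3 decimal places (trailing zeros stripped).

Answer: -29.027 -25.7 210

Derivation:
Executing turtle program step by step:
Start: pos=(4,-6), heading=180, pen down
FD 6.7: (4,-6) -> (-2.7,-6) [heading=180, draw]
LT 120: heading 180 -> 300
RT 30: heading 300 -> 270
FD 4.5: (-2.7,-6) -> (-2.7,-10.5) [heading=270, draw]
RT 60: heading 270 -> 210
FD 1.6: (-2.7,-10.5) -> (-4.086,-11.3) [heading=210, draw]
FD 3.5: (-4.086,-11.3) -> (-7.117,-13.05) [heading=210, draw]
FD 10.4: (-7.117,-13.05) -> (-16.123,-18.25) [heading=210, draw]
PU: pen up
FD 14.9: (-16.123,-18.25) -> (-29.027,-25.7) [heading=210, move]
Final: pos=(-29.027,-25.7), heading=210, 5 segment(s) drawn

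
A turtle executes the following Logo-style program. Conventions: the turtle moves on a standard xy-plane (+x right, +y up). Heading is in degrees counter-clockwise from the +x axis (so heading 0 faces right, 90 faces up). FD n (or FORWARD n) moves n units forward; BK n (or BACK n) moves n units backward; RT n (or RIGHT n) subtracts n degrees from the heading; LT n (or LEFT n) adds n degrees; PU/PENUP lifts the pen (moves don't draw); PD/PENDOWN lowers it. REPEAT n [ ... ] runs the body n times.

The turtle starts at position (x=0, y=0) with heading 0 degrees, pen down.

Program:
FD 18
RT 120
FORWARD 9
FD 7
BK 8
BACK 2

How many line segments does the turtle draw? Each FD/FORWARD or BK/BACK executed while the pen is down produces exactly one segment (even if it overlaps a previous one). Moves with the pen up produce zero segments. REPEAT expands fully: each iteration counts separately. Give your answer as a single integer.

Executing turtle program step by step:
Start: pos=(0,0), heading=0, pen down
FD 18: (0,0) -> (18,0) [heading=0, draw]
RT 120: heading 0 -> 240
FD 9: (18,0) -> (13.5,-7.794) [heading=240, draw]
FD 7: (13.5,-7.794) -> (10,-13.856) [heading=240, draw]
BK 8: (10,-13.856) -> (14,-6.928) [heading=240, draw]
BK 2: (14,-6.928) -> (15,-5.196) [heading=240, draw]
Final: pos=(15,-5.196), heading=240, 5 segment(s) drawn
Segments drawn: 5

Answer: 5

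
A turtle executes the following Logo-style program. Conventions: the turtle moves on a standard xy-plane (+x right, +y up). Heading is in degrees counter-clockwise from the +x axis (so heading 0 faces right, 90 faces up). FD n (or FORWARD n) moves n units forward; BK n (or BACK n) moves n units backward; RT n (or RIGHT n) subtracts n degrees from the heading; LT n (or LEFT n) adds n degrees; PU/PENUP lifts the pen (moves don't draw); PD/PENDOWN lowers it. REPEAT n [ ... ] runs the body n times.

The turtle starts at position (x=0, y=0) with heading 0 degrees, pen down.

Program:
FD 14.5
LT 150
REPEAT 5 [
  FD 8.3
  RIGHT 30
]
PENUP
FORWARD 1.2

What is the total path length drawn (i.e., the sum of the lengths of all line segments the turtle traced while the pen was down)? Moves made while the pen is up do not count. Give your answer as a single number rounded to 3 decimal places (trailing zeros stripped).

Answer: 56

Derivation:
Executing turtle program step by step:
Start: pos=(0,0), heading=0, pen down
FD 14.5: (0,0) -> (14.5,0) [heading=0, draw]
LT 150: heading 0 -> 150
REPEAT 5 [
  -- iteration 1/5 --
  FD 8.3: (14.5,0) -> (7.312,4.15) [heading=150, draw]
  RT 30: heading 150 -> 120
  -- iteration 2/5 --
  FD 8.3: (7.312,4.15) -> (3.162,11.338) [heading=120, draw]
  RT 30: heading 120 -> 90
  -- iteration 3/5 --
  FD 8.3: (3.162,11.338) -> (3.162,19.638) [heading=90, draw]
  RT 30: heading 90 -> 60
  -- iteration 4/5 --
  FD 8.3: (3.162,19.638) -> (7.312,26.826) [heading=60, draw]
  RT 30: heading 60 -> 30
  -- iteration 5/5 --
  FD 8.3: (7.312,26.826) -> (14.5,30.976) [heading=30, draw]
  RT 30: heading 30 -> 0
]
PU: pen up
FD 1.2: (14.5,30.976) -> (15.7,30.976) [heading=0, move]
Final: pos=(15.7,30.976), heading=0, 6 segment(s) drawn

Segment lengths:
  seg 1: (0,0) -> (14.5,0), length = 14.5
  seg 2: (14.5,0) -> (7.312,4.15), length = 8.3
  seg 3: (7.312,4.15) -> (3.162,11.338), length = 8.3
  seg 4: (3.162,11.338) -> (3.162,19.638), length = 8.3
  seg 5: (3.162,19.638) -> (7.312,26.826), length = 8.3
  seg 6: (7.312,26.826) -> (14.5,30.976), length = 8.3
Total = 56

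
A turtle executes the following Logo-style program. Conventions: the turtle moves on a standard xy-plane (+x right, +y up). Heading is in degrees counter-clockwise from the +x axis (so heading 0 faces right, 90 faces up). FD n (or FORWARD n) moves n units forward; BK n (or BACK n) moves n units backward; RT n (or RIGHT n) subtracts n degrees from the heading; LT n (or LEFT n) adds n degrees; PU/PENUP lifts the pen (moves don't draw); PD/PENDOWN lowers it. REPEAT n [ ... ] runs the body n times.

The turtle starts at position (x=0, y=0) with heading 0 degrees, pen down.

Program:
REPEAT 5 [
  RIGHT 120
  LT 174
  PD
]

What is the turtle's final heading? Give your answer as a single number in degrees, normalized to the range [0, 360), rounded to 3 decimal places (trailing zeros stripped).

Answer: 270

Derivation:
Executing turtle program step by step:
Start: pos=(0,0), heading=0, pen down
REPEAT 5 [
  -- iteration 1/5 --
  RT 120: heading 0 -> 240
  LT 174: heading 240 -> 54
  PD: pen down
  -- iteration 2/5 --
  RT 120: heading 54 -> 294
  LT 174: heading 294 -> 108
  PD: pen down
  -- iteration 3/5 --
  RT 120: heading 108 -> 348
  LT 174: heading 348 -> 162
  PD: pen down
  -- iteration 4/5 --
  RT 120: heading 162 -> 42
  LT 174: heading 42 -> 216
  PD: pen down
  -- iteration 5/5 --
  RT 120: heading 216 -> 96
  LT 174: heading 96 -> 270
  PD: pen down
]
Final: pos=(0,0), heading=270, 0 segment(s) drawn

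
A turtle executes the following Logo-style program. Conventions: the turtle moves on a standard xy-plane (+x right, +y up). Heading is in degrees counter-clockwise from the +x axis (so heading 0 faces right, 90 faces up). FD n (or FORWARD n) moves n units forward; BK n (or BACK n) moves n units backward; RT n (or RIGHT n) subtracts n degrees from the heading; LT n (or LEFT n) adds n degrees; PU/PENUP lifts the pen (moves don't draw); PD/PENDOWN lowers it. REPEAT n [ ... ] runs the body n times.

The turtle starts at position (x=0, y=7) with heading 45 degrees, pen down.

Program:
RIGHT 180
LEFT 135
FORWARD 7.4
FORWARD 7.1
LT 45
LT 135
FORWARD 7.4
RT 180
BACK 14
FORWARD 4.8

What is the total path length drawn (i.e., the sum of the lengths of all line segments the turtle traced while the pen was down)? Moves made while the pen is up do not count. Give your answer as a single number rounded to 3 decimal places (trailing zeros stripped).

Executing turtle program step by step:
Start: pos=(0,7), heading=45, pen down
RT 180: heading 45 -> 225
LT 135: heading 225 -> 0
FD 7.4: (0,7) -> (7.4,7) [heading=0, draw]
FD 7.1: (7.4,7) -> (14.5,7) [heading=0, draw]
LT 45: heading 0 -> 45
LT 135: heading 45 -> 180
FD 7.4: (14.5,7) -> (7.1,7) [heading=180, draw]
RT 180: heading 180 -> 0
BK 14: (7.1,7) -> (-6.9,7) [heading=0, draw]
FD 4.8: (-6.9,7) -> (-2.1,7) [heading=0, draw]
Final: pos=(-2.1,7), heading=0, 5 segment(s) drawn

Segment lengths:
  seg 1: (0,7) -> (7.4,7), length = 7.4
  seg 2: (7.4,7) -> (14.5,7), length = 7.1
  seg 3: (14.5,7) -> (7.1,7), length = 7.4
  seg 4: (7.1,7) -> (-6.9,7), length = 14
  seg 5: (-6.9,7) -> (-2.1,7), length = 4.8
Total = 40.7

Answer: 40.7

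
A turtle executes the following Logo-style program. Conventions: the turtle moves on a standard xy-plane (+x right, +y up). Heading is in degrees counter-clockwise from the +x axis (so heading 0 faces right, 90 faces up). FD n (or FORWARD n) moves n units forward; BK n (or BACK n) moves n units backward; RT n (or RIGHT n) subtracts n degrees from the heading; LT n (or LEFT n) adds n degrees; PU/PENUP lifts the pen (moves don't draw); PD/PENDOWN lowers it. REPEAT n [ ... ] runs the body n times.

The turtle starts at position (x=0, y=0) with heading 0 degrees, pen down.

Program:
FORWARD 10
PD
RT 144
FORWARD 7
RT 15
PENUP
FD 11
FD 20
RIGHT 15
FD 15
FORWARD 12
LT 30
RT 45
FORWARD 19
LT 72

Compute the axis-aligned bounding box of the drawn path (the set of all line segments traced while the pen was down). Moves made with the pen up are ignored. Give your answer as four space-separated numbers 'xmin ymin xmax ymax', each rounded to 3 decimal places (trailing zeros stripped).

Executing turtle program step by step:
Start: pos=(0,0), heading=0, pen down
FD 10: (0,0) -> (10,0) [heading=0, draw]
PD: pen down
RT 144: heading 0 -> 216
FD 7: (10,0) -> (4.337,-4.114) [heading=216, draw]
RT 15: heading 216 -> 201
PU: pen up
FD 11: (4.337,-4.114) -> (-5.933,-8.057) [heading=201, move]
FD 20: (-5.933,-8.057) -> (-24.604,-15.224) [heading=201, move]
RT 15: heading 201 -> 186
FD 15: (-24.604,-15.224) -> (-39.522,-16.792) [heading=186, move]
FD 12: (-39.522,-16.792) -> (-51.456,-18.046) [heading=186, move]
LT 30: heading 186 -> 216
RT 45: heading 216 -> 171
FD 19: (-51.456,-18.046) -> (-70.222,-15.074) [heading=171, move]
LT 72: heading 171 -> 243
Final: pos=(-70.222,-15.074), heading=243, 2 segment(s) drawn

Segment endpoints: x in {0, 4.337, 10}, y in {-4.114, 0}
xmin=0, ymin=-4.114, xmax=10, ymax=0

Answer: 0 -4.114 10 0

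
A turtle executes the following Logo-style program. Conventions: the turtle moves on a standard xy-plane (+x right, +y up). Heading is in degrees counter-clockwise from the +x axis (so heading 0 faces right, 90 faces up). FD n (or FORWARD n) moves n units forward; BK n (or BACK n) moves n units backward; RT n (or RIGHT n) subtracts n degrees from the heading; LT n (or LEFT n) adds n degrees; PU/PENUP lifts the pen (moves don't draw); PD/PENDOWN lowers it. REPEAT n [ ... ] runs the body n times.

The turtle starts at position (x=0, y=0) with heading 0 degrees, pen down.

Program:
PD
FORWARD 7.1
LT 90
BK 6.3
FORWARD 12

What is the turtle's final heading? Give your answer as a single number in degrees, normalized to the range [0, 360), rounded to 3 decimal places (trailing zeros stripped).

Answer: 90

Derivation:
Executing turtle program step by step:
Start: pos=(0,0), heading=0, pen down
PD: pen down
FD 7.1: (0,0) -> (7.1,0) [heading=0, draw]
LT 90: heading 0 -> 90
BK 6.3: (7.1,0) -> (7.1,-6.3) [heading=90, draw]
FD 12: (7.1,-6.3) -> (7.1,5.7) [heading=90, draw]
Final: pos=(7.1,5.7), heading=90, 3 segment(s) drawn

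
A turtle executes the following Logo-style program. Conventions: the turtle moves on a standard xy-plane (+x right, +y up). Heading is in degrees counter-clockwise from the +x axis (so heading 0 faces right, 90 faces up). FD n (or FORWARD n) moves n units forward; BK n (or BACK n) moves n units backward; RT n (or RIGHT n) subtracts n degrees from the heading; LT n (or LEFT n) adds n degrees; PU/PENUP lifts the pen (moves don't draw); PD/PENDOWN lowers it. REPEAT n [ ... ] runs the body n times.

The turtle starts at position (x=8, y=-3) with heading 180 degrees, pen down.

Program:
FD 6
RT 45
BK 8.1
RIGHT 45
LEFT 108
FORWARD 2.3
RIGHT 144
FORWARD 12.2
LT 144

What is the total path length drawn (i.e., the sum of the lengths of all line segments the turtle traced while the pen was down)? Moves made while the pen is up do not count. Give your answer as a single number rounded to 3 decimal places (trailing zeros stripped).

Executing turtle program step by step:
Start: pos=(8,-3), heading=180, pen down
FD 6: (8,-3) -> (2,-3) [heading=180, draw]
RT 45: heading 180 -> 135
BK 8.1: (2,-3) -> (7.728,-8.728) [heading=135, draw]
RT 45: heading 135 -> 90
LT 108: heading 90 -> 198
FD 2.3: (7.728,-8.728) -> (5.54,-9.438) [heading=198, draw]
RT 144: heading 198 -> 54
FD 12.2: (5.54,-9.438) -> (12.711,0.432) [heading=54, draw]
LT 144: heading 54 -> 198
Final: pos=(12.711,0.432), heading=198, 4 segment(s) drawn

Segment lengths:
  seg 1: (8,-3) -> (2,-3), length = 6
  seg 2: (2,-3) -> (7.728,-8.728), length = 8.1
  seg 3: (7.728,-8.728) -> (5.54,-9.438), length = 2.3
  seg 4: (5.54,-9.438) -> (12.711,0.432), length = 12.2
Total = 28.6

Answer: 28.6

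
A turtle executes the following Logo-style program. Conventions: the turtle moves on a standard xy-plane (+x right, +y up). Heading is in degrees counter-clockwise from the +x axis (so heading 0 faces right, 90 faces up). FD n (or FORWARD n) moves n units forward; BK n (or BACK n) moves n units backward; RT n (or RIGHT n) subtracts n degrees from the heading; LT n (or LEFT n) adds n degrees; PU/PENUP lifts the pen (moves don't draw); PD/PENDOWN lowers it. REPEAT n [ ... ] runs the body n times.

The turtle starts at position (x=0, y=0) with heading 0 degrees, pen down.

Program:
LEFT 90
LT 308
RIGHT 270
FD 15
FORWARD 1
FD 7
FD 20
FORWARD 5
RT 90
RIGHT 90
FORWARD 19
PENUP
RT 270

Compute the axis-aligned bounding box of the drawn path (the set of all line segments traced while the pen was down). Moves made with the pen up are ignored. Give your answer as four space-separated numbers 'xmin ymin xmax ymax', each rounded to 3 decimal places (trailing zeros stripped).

Executing turtle program step by step:
Start: pos=(0,0), heading=0, pen down
LT 90: heading 0 -> 90
LT 308: heading 90 -> 38
RT 270: heading 38 -> 128
FD 15: (0,0) -> (-9.235,11.82) [heading=128, draw]
FD 1: (-9.235,11.82) -> (-9.851,12.608) [heading=128, draw]
FD 7: (-9.851,12.608) -> (-14.16,18.124) [heading=128, draw]
FD 20: (-14.16,18.124) -> (-26.473,33.884) [heading=128, draw]
FD 5: (-26.473,33.884) -> (-29.552,37.825) [heading=128, draw]
RT 90: heading 128 -> 38
RT 90: heading 38 -> 308
FD 19: (-29.552,37.825) -> (-17.854,22.852) [heading=308, draw]
PU: pen up
RT 270: heading 308 -> 38
Final: pos=(-17.854,22.852), heading=38, 6 segment(s) drawn

Segment endpoints: x in {-29.552, -26.473, -17.854, -14.16, -9.851, -9.235, 0}, y in {0, 11.82, 12.608, 18.124, 22.852, 33.884, 37.825}
xmin=-29.552, ymin=0, xmax=0, ymax=37.825

Answer: -29.552 0 0 37.825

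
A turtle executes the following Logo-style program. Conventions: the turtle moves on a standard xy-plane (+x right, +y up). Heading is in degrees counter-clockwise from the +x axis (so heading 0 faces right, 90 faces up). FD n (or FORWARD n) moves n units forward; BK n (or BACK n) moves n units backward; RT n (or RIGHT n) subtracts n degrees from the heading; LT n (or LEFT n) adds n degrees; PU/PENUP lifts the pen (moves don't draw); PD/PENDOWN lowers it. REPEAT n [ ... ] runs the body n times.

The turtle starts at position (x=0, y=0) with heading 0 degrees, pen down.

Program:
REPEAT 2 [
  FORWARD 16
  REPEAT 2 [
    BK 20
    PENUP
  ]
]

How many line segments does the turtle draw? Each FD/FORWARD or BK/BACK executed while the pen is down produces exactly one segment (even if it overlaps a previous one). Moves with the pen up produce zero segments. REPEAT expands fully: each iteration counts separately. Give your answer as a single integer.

Answer: 2

Derivation:
Executing turtle program step by step:
Start: pos=(0,0), heading=0, pen down
REPEAT 2 [
  -- iteration 1/2 --
  FD 16: (0,0) -> (16,0) [heading=0, draw]
  REPEAT 2 [
    -- iteration 1/2 --
    BK 20: (16,0) -> (-4,0) [heading=0, draw]
    PU: pen up
    -- iteration 2/2 --
    BK 20: (-4,0) -> (-24,0) [heading=0, move]
    PU: pen up
  ]
  -- iteration 2/2 --
  FD 16: (-24,0) -> (-8,0) [heading=0, move]
  REPEAT 2 [
    -- iteration 1/2 --
    BK 20: (-8,0) -> (-28,0) [heading=0, move]
    PU: pen up
    -- iteration 2/2 --
    BK 20: (-28,0) -> (-48,0) [heading=0, move]
    PU: pen up
  ]
]
Final: pos=(-48,0), heading=0, 2 segment(s) drawn
Segments drawn: 2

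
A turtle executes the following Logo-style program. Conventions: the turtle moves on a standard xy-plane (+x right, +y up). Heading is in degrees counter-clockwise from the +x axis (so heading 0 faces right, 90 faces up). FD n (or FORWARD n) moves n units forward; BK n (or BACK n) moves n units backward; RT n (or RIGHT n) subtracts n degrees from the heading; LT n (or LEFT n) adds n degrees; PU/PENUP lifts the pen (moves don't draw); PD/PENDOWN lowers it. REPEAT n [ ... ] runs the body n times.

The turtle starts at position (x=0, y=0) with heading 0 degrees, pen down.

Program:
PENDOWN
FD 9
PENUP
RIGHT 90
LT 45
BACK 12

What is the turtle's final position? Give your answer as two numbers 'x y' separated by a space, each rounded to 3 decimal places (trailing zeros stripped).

Executing turtle program step by step:
Start: pos=(0,0), heading=0, pen down
PD: pen down
FD 9: (0,0) -> (9,0) [heading=0, draw]
PU: pen up
RT 90: heading 0 -> 270
LT 45: heading 270 -> 315
BK 12: (9,0) -> (0.515,8.485) [heading=315, move]
Final: pos=(0.515,8.485), heading=315, 1 segment(s) drawn

Answer: 0.515 8.485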